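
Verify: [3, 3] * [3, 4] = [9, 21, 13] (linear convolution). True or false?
Recompute linear convolution of [3, 3] and [3, 4]: y[0] = 3×3 = 9; y[1] = 3×4 + 3×3 = 21; y[2] = 3×4 = 12 → [9, 21, 12]. Compare to given [9, 21, 13]: they differ at index 2: given 13, correct 12, so answer: No

No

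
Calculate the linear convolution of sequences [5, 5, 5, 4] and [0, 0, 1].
y[0] = 5×0 = 0; y[1] = 5×0 + 5×0 = 0; y[2] = 5×1 + 5×0 + 5×0 = 5; y[3] = 5×1 + 5×0 + 4×0 = 5; y[4] = 5×1 + 4×0 = 5; y[5] = 4×1 = 4

[0, 0, 5, 5, 5, 4]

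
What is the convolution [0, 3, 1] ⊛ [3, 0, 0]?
y[0] = 0×3 = 0; y[1] = 0×0 + 3×3 = 9; y[2] = 0×0 + 3×0 + 1×3 = 3; y[3] = 3×0 + 1×0 = 0; y[4] = 1×0 = 0

[0, 9, 3, 0, 0]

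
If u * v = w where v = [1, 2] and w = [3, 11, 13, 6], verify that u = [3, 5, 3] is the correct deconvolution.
Forward-compute [3, 5, 3] * [1, 2]: w[0] = 3×1 = 3; w[1] = 3×2 + 5×1 = 11; w[2] = 5×2 + 3×1 = 13; w[3] = 3×2 = 6 → [3, 11, 13, 6]. Matches given w = [3, 11, 13, 6], so verified.

Verified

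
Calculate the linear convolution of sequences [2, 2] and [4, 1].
y[0] = 2×4 = 8; y[1] = 2×1 + 2×4 = 10; y[2] = 2×1 = 2

[8, 10, 2]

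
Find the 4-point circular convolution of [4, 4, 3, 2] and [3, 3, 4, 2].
Use y[k] = Σ_j u[j]·v[(k-j) mod 4]. y[0] = 4×3 + 4×2 + 3×4 + 2×3 = 38; y[1] = 4×3 + 4×3 + 3×2 + 2×4 = 38; y[2] = 4×4 + 4×3 + 3×3 + 2×2 = 41; y[3] = 4×2 + 4×4 + 3×3 + 2×3 = 39. Result: [38, 38, 41, 39]

[38, 38, 41, 39]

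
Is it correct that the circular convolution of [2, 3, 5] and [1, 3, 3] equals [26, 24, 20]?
Recompute circular convolution of [2, 3, 5] and [1, 3, 3]: y[0] = 2×1 + 3×3 + 5×3 = 26; y[1] = 2×3 + 3×1 + 5×3 = 24; y[2] = 2×3 + 3×3 + 5×1 = 20 → [26, 24, 20]. Given [26, 24, 20] matches, so answer: Yes

Yes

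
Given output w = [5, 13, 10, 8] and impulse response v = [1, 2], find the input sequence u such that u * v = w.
Deconvolve w=[5, 13, 10, 8] by v=[1, 2]. Since v[0]=1, solve forward: u[0] = w[0] / 1 = 5; u[1] = (w[1] - 5×2) / 1 = 3; u[2] = (w[2] - 3×2) / 1 = 4. So u = [5, 3, 4]. Check by forward convolution: w[0] = 5×1 = 5; w[1] = 5×2 + 3×1 = 13; w[2] = 3×2 + 4×1 = 10; w[3] = 4×2 = 8

[5, 3, 4]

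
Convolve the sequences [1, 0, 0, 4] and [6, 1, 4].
y[0] = 1×6 = 6; y[1] = 1×1 + 0×6 = 1; y[2] = 1×4 + 0×1 + 0×6 = 4; y[3] = 0×4 + 0×1 + 4×6 = 24; y[4] = 0×4 + 4×1 = 4; y[5] = 4×4 = 16

[6, 1, 4, 24, 4, 16]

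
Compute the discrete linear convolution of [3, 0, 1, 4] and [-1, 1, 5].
y[0] = 3×-1 = -3; y[1] = 3×1 + 0×-1 = 3; y[2] = 3×5 + 0×1 + 1×-1 = 14; y[3] = 0×5 + 1×1 + 4×-1 = -3; y[4] = 1×5 + 4×1 = 9; y[5] = 4×5 = 20

[-3, 3, 14, -3, 9, 20]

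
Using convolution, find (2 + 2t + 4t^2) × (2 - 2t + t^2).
Ascending coefficients: a = [2, 2, 4], b = [2, -2, 1]. c[0] = 2×2 = 4; c[1] = 2×-2 + 2×2 = 0; c[2] = 2×1 + 2×-2 + 4×2 = 6; c[3] = 2×1 + 4×-2 = -6; c[4] = 4×1 = 4. Result coefficients: [4, 0, 6, -6, 4] → 4 + 6t^2 - 6t^3 + 4t^4

4 + 6t^2 - 6t^3 + 4t^4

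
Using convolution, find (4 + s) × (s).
Ascending coefficients: a = [4, 1], b = [0, 1]. c[0] = 4×0 = 0; c[1] = 4×1 + 1×0 = 4; c[2] = 1×1 = 1. Result coefficients: [0, 4, 1] → 4s + s^2

4s + s^2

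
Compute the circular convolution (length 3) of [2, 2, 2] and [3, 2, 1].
Use y[k] = Σ_j x[j]·h[(k-j) mod 3]. y[0] = 2×3 + 2×1 + 2×2 = 12; y[1] = 2×2 + 2×3 + 2×1 = 12; y[2] = 2×1 + 2×2 + 2×3 = 12. Result: [12, 12, 12]

[12, 12, 12]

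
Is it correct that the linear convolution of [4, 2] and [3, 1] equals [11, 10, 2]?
Recompute linear convolution of [4, 2] and [3, 1]: y[0] = 4×3 = 12; y[1] = 4×1 + 2×3 = 10; y[2] = 2×1 = 2 → [12, 10, 2]. Compare to given [11, 10, 2]: they differ at index 0: given 11, correct 12, so answer: No

No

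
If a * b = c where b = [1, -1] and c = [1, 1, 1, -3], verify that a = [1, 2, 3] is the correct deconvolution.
Forward-compute [1, 2, 3] * [1, -1]: c[0] = 1×1 = 1; c[1] = 1×-1 + 2×1 = 1; c[2] = 2×-1 + 3×1 = 1; c[3] = 3×-1 = -3 → [1, 1, 1, -3]. Matches given c = [1, 1, 1, -3], so verified.

Verified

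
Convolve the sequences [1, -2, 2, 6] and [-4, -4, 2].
y[0] = 1×-4 = -4; y[1] = 1×-4 + -2×-4 = 4; y[2] = 1×2 + -2×-4 + 2×-4 = 2; y[3] = -2×2 + 2×-4 + 6×-4 = -36; y[4] = 2×2 + 6×-4 = -20; y[5] = 6×2 = 12

[-4, 4, 2, -36, -20, 12]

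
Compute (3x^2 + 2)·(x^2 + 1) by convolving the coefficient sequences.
Ascending coefficients: a = [2, 0, 3], b = [1, 0, 1]. c[0] = 2×1 = 2; c[1] = 2×0 + 0×1 = 0; c[2] = 2×1 + 0×0 + 3×1 = 5; c[3] = 0×1 + 3×0 = 0; c[4] = 3×1 = 3. Result coefficients: [2, 0, 5, 0, 3] → 3x^4 + 5x^2 + 2

3x^4 + 5x^2 + 2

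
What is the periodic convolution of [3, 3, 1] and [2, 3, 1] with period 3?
Use y[k] = Σ_j a[j]·b[(k-j) mod 3]. y[0] = 3×2 + 3×1 + 1×3 = 12; y[1] = 3×3 + 3×2 + 1×1 = 16; y[2] = 3×1 + 3×3 + 1×2 = 14. Result: [12, 16, 14]

[12, 16, 14]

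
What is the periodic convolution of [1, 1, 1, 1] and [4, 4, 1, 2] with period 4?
Use y[k] = Σ_j f[j]·g[(k-j) mod 4]. y[0] = 1×4 + 1×2 + 1×1 + 1×4 = 11; y[1] = 1×4 + 1×4 + 1×2 + 1×1 = 11; y[2] = 1×1 + 1×4 + 1×4 + 1×2 = 11; y[3] = 1×2 + 1×1 + 1×4 + 1×4 = 11. Result: [11, 11, 11, 11]

[11, 11, 11, 11]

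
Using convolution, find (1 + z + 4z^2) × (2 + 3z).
Ascending coefficients: a = [1, 1, 4], b = [2, 3]. c[0] = 1×2 = 2; c[1] = 1×3 + 1×2 = 5; c[2] = 1×3 + 4×2 = 11; c[3] = 4×3 = 12. Result coefficients: [2, 5, 11, 12] → 2 + 5z + 11z^2 + 12z^3

2 + 5z + 11z^2 + 12z^3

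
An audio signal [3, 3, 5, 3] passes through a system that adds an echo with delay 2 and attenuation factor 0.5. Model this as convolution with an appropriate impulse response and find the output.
Direct-path + delayed-attenuated-path model → impulse response h = [1, 0, 0.5] (1 at lag 0, 0.5 at lag 2). Output y[n] = x[n] + 0.5·x[n - 2] (with x[n] = 0 outside 0..3): y[0] = 3 + 0.5×0 = 3; y[1] = 3 + 0.5×0 = 3; y[2] = 5 + 0.5×3 = 6.5; y[3] = 3 + 0.5×3 = 4.5; y[4] = 0 + 0.5×5 = 2.5; y[5] = 0 + 0.5×3 = 1.5. So y = [3, 3, 6.5, 4.5, 2.5, 1.5]

[3, 3, 6.5, 4.5, 2.5, 1.5]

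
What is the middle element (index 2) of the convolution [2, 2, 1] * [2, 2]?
Use y[k] = Σ_i a[i]·b[k-i] at k=2. y[2] = 2×2 + 1×2 = 6

6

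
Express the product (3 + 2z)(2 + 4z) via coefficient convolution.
Ascending coefficients: a = [3, 2], b = [2, 4]. c[0] = 3×2 = 6; c[1] = 3×4 + 2×2 = 16; c[2] = 2×4 = 8. Result coefficients: [6, 16, 8] → 6 + 16z + 8z^2

6 + 16z + 8z^2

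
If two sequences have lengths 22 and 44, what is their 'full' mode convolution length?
Linear/full convolution length: m + n - 1 = 22 + 44 - 1 = 65

65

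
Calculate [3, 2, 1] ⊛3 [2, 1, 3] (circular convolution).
Use y[k] = Σ_j a[j]·b[(k-j) mod 3]. y[0] = 3×2 + 2×3 + 1×1 = 13; y[1] = 3×1 + 2×2 + 1×3 = 10; y[2] = 3×3 + 2×1 + 1×2 = 13. Result: [13, 10, 13]

[13, 10, 13]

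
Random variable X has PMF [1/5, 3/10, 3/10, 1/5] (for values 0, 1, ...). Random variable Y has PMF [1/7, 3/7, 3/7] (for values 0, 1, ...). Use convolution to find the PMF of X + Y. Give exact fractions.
P(X+Y=k) = Σ_i P(X=i)·P(Y=k-i) — a convolution of [1/5, 3/10, 3/10, 1/5] and [1/7, 3/7, 3/7]. P(X+Y=0) = (1/5)×(1/7) = 1/35; P(X+Y=1) = (1/5)×(3/7) + (3/10)×(1/7) = 3/35 + 3/70 = 9/70; P(X+Y=2) = (1/5)×(3/7) + (3/10)×(3/7) + (3/10)×(1/7) = 3/35 + 9/70 + 3/70 = 9/35; P(X+Y=3) = (3/10)×(3/7) + (3/10)×(3/7) + (1/5)×(1/7) = 9/70 + 9/70 + 1/35 = 2/7; P(X+Y=4) = (3/10)×(3/7) + (1/5)×(3/7) = 9/70 + 3/35 = 3/14; P(X+Y=5) = (1/5)×(3/7) = 3/35. PMF: [1/35, 9/70, 9/35, 2/7, 3/14, 3/35] (sums to 1 ✓)

[1/35, 9/70, 9/35, 2/7, 3/14, 3/35]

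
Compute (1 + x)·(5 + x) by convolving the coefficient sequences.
Ascending coefficients: a = [1, 1], b = [5, 1]. c[0] = 1×5 = 5; c[1] = 1×1 + 1×5 = 6; c[2] = 1×1 = 1. Result coefficients: [5, 6, 1] → 5 + 6x + x^2

5 + 6x + x^2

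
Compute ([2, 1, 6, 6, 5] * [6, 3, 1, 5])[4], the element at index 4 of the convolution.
Use y[k] = Σ_i a[i]·b[k-i] at k=4. y[4] = 1×5 + 6×1 + 6×3 + 5×6 = 59

59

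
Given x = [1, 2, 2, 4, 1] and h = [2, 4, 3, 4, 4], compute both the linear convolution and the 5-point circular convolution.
Linear: y_lin[0] = 1×2 = 2; y_lin[1] = 1×4 + 2×2 = 8; y_lin[2] = 1×3 + 2×4 + 2×2 = 15; y_lin[3] = 1×4 + 2×3 + 2×4 + 4×2 = 26; y_lin[4] = 1×4 + 2×4 + 2×3 + 4×4 + 1×2 = 36; y_lin[5] = 2×4 + 2×4 + 4×3 + 1×4 = 32; y_lin[6] = 2×4 + 4×4 + 1×3 = 27; y_lin[7] = 4×4 + 1×4 = 20; y_lin[8] = 1×4 = 4 → [2, 8, 15, 26, 36, 32, 27, 20, 4]. Circular (length 5): y[0] = 1×2 + 2×4 + 2×4 + 4×3 + 1×4 = 34; y[1] = 1×4 + 2×2 + 2×4 + 4×4 + 1×3 = 35; y[2] = 1×3 + 2×4 + 2×2 + 4×4 + 1×4 = 35; y[3] = 1×4 + 2×3 + 2×4 + 4×2 + 1×4 = 30; y[4] = 1×4 + 2×4 + 2×3 + 4×4 + 1×2 = 36 → [34, 35, 35, 30, 36]

Linear: [2, 8, 15, 26, 36, 32, 27, 20, 4], Circular: [34, 35, 35, 30, 36]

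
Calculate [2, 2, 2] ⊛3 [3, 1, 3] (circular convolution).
Use y[k] = Σ_j u[j]·v[(k-j) mod 3]. y[0] = 2×3 + 2×3 + 2×1 = 14; y[1] = 2×1 + 2×3 + 2×3 = 14; y[2] = 2×3 + 2×1 + 2×3 = 14. Result: [14, 14, 14]

[14, 14, 14]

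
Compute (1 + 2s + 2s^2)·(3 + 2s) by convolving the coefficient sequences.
Ascending coefficients: a = [1, 2, 2], b = [3, 2]. c[0] = 1×3 = 3; c[1] = 1×2 + 2×3 = 8; c[2] = 2×2 + 2×3 = 10; c[3] = 2×2 = 4. Result coefficients: [3, 8, 10, 4] → 3 + 8s + 10s^2 + 4s^3

3 + 8s + 10s^2 + 4s^3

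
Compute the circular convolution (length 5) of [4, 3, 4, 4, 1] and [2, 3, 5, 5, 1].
Use y[k] = Σ_j s[j]·t[(k-j) mod 5]. y[0] = 4×2 + 3×1 + 4×5 + 4×5 + 1×3 = 54; y[1] = 4×3 + 3×2 + 4×1 + 4×5 + 1×5 = 47; y[2] = 4×5 + 3×3 + 4×2 + 4×1 + 1×5 = 46; y[3] = 4×5 + 3×5 + 4×3 + 4×2 + 1×1 = 56; y[4] = 4×1 + 3×5 + 4×5 + 4×3 + 1×2 = 53. Result: [54, 47, 46, 56, 53]

[54, 47, 46, 56, 53]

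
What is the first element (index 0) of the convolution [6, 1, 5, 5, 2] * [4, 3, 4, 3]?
Use y[k] = Σ_i a[i]·b[k-i] at k=0. y[0] = 6×4 = 24

24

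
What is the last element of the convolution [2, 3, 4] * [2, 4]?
Use y[k] = Σ_i a[i]·b[k-i] at k=3. y[3] = 4×4 = 16

16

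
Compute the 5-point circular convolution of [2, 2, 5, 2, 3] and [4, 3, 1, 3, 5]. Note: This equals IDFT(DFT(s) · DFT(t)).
Either evaluate y[k] = Σ_j s[j]·t[(k-j) mod 5] directly, or use IDFT(DFT(s) · DFT(t)). y[0] = 2×4 + 2×5 + 5×3 + 2×1 + 3×3 = 44; y[1] = 2×3 + 2×4 + 5×5 + 2×3 + 3×1 = 48; y[2] = 2×1 + 2×3 + 5×4 + 2×5 + 3×3 = 47; y[3] = 2×3 + 2×1 + 5×3 + 2×4 + 3×5 = 46; y[4] = 2×5 + 2×3 + 5×1 + 2×3 + 3×4 = 39. Result: [44, 48, 47, 46, 39]

[44, 48, 47, 46, 39]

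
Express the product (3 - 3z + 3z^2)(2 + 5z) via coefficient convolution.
Ascending coefficients: a = [3, -3, 3], b = [2, 5]. c[0] = 3×2 = 6; c[1] = 3×5 + -3×2 = 9; c[2] = -3×5 + 3×2 = -9; c[3] = 3×5 = 15. Result coefficients: [6, 9, -9, 15] → 6 + 9z - 9z^2 + 15z^3

6 + 9z - 9z^2 + 15z^3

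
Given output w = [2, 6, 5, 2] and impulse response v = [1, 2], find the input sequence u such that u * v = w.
Deconvolve w=[2, 6, 5, 2] by v=[1, 2]. Since v[0]=1, solve forward: u[0] = w[0] / 1 = 2; u[1] = (w[1] - 2×2) / 1 = 2; u[2] = (w[2] - 2×2) / 1 = 1. So u = [2, 2, 1]. Check by forward convolution: w[0] = 2×1 = 2; w[1] = 2×2 + 2×1 = 6; w[2] = 2×2 + 1×1 = 5; w[3] = 1×2 = 2

[2, 2, 1]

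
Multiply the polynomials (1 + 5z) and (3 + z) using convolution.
Ascending coefficients: a = [1, 5], b = [3, 1]. c[0] = 1×3 = 3; c[1] = 1×1 + 5×3 = 16; c[2] = 5×1 = 5. Result coefficients: [3, 16, 5] → 3 + 16z + 5z^2

3 + 16z + 5z^2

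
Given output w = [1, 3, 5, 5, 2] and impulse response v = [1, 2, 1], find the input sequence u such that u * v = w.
Deconvolve w=[1, 3, 5, 5, 2] by v=[1, 2, 1]. Since v[0]=1, solve forward: u[0] = w[0] / 1 = 1; u[1] = (w[1] - 1×2) / 1 = 1; u[2] = (w[2] - 1×2 - 1×1) / 1 = 2. So u = [1, 1, 2]. Check by forward convolution: w[0] = 1×1 = 1; w[1] = 1×2 + 1×1 = 3; w[2] = 1×1 + 1×2 + 2×1 = 5; w[3] = 1×1 + 2×2 = 5; w[4] = 2×1 = 2

[1, 1, 2]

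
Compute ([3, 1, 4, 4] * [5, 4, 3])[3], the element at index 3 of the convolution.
Use y[k] = Σ_i a[i]·b[k-i] at k=3. y[3] = 1×3 + 4×4 + 4×5 = 39

39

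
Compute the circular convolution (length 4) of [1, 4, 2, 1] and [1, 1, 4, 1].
Use y[k] = Σ_j s[j]·t[(k-j) mod 4]. y[0] = 1×1 + 4×1 + 2×4 + 1×1 = 14; y[1] = 1×1 + 4×1 + 2×1 + 1×4 = 11; y[2] = 1×4 + 4×1 + 2×1 + 1×1 = 11; y[3] = 1×1 + 4×4 + 2×1 + 1×1 = 20. Result: [14, 11, 11, 20]

[14, 11, 11, 20]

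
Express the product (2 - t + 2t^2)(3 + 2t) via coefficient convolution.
Ascending coefficients: a = [2, -1, 2], b = [3, 2]. c[0] = 2×3 = 6; c[1] = 2×2 + -1×3 = 1; c[2] = -1×2 + 2×3 = 4; c[3] = 2×2 = 4. Result coefficients: [6, 1, 4, 4] → 6 + t + 4t^2 + 4t^3

6 + t + 4t^2 + 4t^3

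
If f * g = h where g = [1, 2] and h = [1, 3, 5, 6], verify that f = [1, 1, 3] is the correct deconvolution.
Forward-compute [1, 1, 3] * [1, 2]: h[0] = 1×1 = 1; h[1] = 1×2 + 1×1 = 3; h[2] = 1×2 + 3×1 = 5; h[3] = 3×2 = 6 → [1, 3, 5, 6]. Matches given h = [1, 3, 5, 6], so verified.

Verified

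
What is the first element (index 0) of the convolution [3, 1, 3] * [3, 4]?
Use y[k] = Σ_i a[i]·b[k-i] at k=0. y[0] = 3×3 = 9

9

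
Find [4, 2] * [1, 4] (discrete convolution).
y[0] = 4×1 = 4; y[1] = 4×4 + 2×1 = 18; y[2] = 2×4 = 8

[4, 18, 8]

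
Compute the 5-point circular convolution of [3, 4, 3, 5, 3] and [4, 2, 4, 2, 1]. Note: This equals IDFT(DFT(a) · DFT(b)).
Either evaluate y[k] = Σ_j a[j]·b[(k-j) mod 5] directly, or use IDFT(DFT(a) · DFT(b)). y[0] = 3×4 + 4×1 + 3×2 + 5×4 + 3×2 = 48; y[1] = 3×2 + 4×4 + 3×1 + 5×2 + 3×4 = 47; y[2] = 3×4 + 4×2 + 3×4 + 5×1 + 3×2 = 43; y[3] = 3×2 + 4×4 + 3×2 + 5×4 + 3×1 = 51; y[4] = 3×1 + 4×2 + 3×4 + 5×2 + 3×4 = 45. Result: [48, 47, 43, 51, 45]

[48, 47, 43, 51, 45]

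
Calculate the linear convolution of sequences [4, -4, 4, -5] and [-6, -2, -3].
y[0] = 4×-6 = -24; y[1] = 4×-2 + -4×-6 = 16; y[2] = 4×-3 + -4×-2 + 4×-6 = -28; y[3] = -4×-3 + 4×-2 + -5×-6 = 34; y[4] = 4×-3 + -5×-2 = -2; y[5] = -5×-3 = 15

[-24, 16, -28, 34, -2, 15]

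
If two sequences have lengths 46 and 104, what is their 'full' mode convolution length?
Linear/full convolution length: m + n - 1 = 46 + 104 - 1 = 149

149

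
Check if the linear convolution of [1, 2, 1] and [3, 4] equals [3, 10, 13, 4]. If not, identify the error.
Recompute linear convolution of [1, 2, 1] and [3, 4]: y[0] = 1×3 = 3; y[1] = 1×4 + 2×3 = 10; y[2] = 2×4 + 1×3 = 11; y[3] = 1×4 = 4 → [3, 10, 11, 4]. Compare to given [3, 10, 13, 4]: they differ at index 2: given 13, correct 11, so answer: No

No. Error at index 2: given 13, correct 11.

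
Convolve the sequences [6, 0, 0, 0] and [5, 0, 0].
y[0] = 6×5 = 30; y[1] = 6×0 + 0×5 = 0; y[2] = 6×0 + 0×0 + 0×5 = 0; y[3] = 0×0 + 0×0 + 0×5 = 0; y[4] = 0×0 + 0×0 = 0; y[5] = 0×0 = 0

[30, 0, 0, 0, 0, 0]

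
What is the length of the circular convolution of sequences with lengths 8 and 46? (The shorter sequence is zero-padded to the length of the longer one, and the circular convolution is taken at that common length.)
Circular convolution (zero-padding the shorter input) has length max(m, n) = max(8, 46) = 46

46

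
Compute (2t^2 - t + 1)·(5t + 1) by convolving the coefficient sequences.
Ascending coefficients: a = [1, -1, 2], b = [1, 5]. c[0] = 1×1 = 1; c[1] = 1×5 + -1×1 = 4; c[2] = -1×5 + 2×1 = -3; c[3] = 2×5 = 10. Result coefficients: [1, 4, -3, 10] → 10t^3 - 3t^2 + 4t + 1

10t^3 - 3t^2 + 4t + 1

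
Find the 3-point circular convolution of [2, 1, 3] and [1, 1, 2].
Use y[k] = Σ_j s[j]·t[(k-j) mod 3]. y[0] = 2×1 + 1×2 + 3×1 = 7; y[1] = 2×1 + 1×1 + 3×2 = 9; y[2] = 2×2 + 1×1 + 3×1 = 8. Result: [7, 9, 8]

[7, 9, 8]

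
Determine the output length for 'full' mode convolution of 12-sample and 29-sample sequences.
Linear/full convolution length: m + n - 1 = 12 + 29 - 1 = 40

40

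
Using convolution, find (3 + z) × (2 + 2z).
Ascending coefficients: a = [3, 1], b = [2, 2]. c[0] = 3×2 = 6; c[1] = 3×2 + 1×2 = 8; c[2] = 1×2 = 2. Result coefficients: [6, 8, 2] → 6 + 8z + 2z^2

6 + 8z + 2z^2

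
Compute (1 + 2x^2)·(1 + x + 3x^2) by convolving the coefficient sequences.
Ascending coefficients: a = [1, 0, 2], b = [1, 1, 3]. c[0] = 1×1 = 1; c[1] = 1×1 + 0×1 = 1; c[2] = 1×3 + 0×1 + 2×1 = 5; c[3] = 0×3 + 2×1 = 2; c[4] = 2×3 = 6. Result coefficients: [1, 1, 5, 2, 6] → 1 + x + 5x^2 + 2x^3 + 6x^4

1 + x + 5x^2 + 2x^3 + 6x^4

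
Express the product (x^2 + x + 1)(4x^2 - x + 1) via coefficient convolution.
Ascending coefficients: a = [1, 1, 1], b = [1, -1, 4]. c[0] = 1×1 = 1; c[1] = 1×-1 + 1×1 = 0; c[2] = 1×4 + 1×-1 + 1×1 = 4; c[3] = 1×4 + 1×-1 = 3; c[4] = 1×4 = 4. Result coefficients: [1, 0, 4, 3, 4] → 4x^4 + 3x^3 + 4x^2 + 1

4x^4 + 3x^3 + 4x^2 + 1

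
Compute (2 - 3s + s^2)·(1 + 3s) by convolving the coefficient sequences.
Ascending coefficients: a = [2, -3, 1], b = [1, 3]. c[0] = 2×1 = 2; c[1] = 2×3 + -3×1 = 3; c[2] = -3×3 + 1×1 = -8; c[3] = 1×3 = 3. Result coefficients: [2, 3, -8, 3] → 2 + 3s - 8s^2 + 3s^3

2 + 3s - 8s^2 + 3s^3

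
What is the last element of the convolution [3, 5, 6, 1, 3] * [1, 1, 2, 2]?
Use y[k] = Σ_i a[i]·b[k-i] at k=7. y[7] = 3×2 = 6

6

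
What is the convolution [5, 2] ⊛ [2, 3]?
y[0] = 5×2 = 10; y[1] = 5×3 + 2×2 = 19; y[2] = 2×3 = 6

[10, 19, 6]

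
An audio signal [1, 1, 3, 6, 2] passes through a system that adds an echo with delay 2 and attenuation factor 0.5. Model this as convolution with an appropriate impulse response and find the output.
Direct-path + delayed-attenuated-path model → impulse response h = [1, 0, 0.5] (1 at lag 0, 0.5 at lag 2). Output y[n] = x[n] + 0.5·x[n - 2] (with x[n] = 0 outside 0..4): y[0] = 1 + 0.5×0 = 1; y[1] = 1 + 0.5×0 = 1; y[2] = 3 + 0.5×1 = 3.5; y[3] = 6 + 0.5×1 = 6.5; y[4] = 2 + 0.5×3 = 3.5; y[5] = 0 + 0.5×6 = 3.0; y[6] = 0 + 0.5×2 = 1.0. So y = [1, 1, 3.5, 6.5, 3.5, 3.0, 1.0]

[1, 1, 3.5, 6.5, 3.5, 3.0, 1.0]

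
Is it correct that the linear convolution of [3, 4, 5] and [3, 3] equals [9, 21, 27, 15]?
Recompute linear convolution of [3, 4, 5] and [3, 3]: y[0] = 3×3 = 9; y[1] = 3×3 + 4×3 = 21; y[2] = 4×3 + 5×3 = 27; y[3] = 5×3 = 15 → [9, 21, 27, 15]. Given [9, 21, 27, 15] matches, so answer: Yes

Yes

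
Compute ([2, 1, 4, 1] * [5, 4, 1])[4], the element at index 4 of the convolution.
Use y[k] = Σ_i a[i]·b[k-i] at k=4. y[4] = 4×1 + 1×4 = 8

8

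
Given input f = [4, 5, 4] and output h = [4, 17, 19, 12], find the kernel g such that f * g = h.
Output length 4 = len(f) + len(g) - 1 ⇒ len(g) = 2. Solve g forward using g[k] = (h[k] - Σ_{i≥1} f[i]·g[k-i]) / f[0]: g[0] = h[0] / f[0] = 4 / 4 = 1; g[1] = (h[1] - 5×1) / f[0] = (17 - 5×1) / 4 = 3. So g = [1, 3]. Forward-check [4, 5, 4] * [1, 3]: h[0] = 4×1 = 4; h[1] = 4×3 + 5×1 = 17; h[2] = 5×3 + 4×1 = 19; h[3] = 4×3 = 12 → [4, 17, 19, 12] ✓

[1, 3]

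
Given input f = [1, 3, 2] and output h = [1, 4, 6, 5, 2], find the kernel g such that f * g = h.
Output length 5 = len(f) + len(g) - 1 ⇒ len(g) = 3. Solve g forward using g[k] = (h[k] - Σ_{i≥1} f[i]·g[k-i]) / f[0]: g[0] = h[0] / f[0] = 1 / 1 = 1; g[1] = (h[1] - 3×1) / f[0] = (4 - 3×1) / 1 = 1; g[2] = (h[2] - 3×1 - 2×1) / f[0] = (6 - 3×1 - 2×1) / 1 = 1. So g = [1, 1, 1]. Forward-check [1, 3, 2] * [1, 1, 1]: h[0] = 1×1 = 1; h[1] = 1×1 + 3×1 = 4; h[2] = 1×1 + 3×1 + 2×1 = 6; h[3] = 3×1 + 2×1 = 5; h[4] = 2×1 = 2 → [1, 4, 6, 5, 2] ✓

[1, 1, 1]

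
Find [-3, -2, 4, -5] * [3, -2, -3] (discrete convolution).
y[0] = -3×3 = -9; y[1] = -3×-2 + -2×3 = 0; y[2] = -3×-3 + -2×-2 + 4×3 = 25; y[3] = -2×-3 + 4×-2 + -5×3 = -17; y[4] = 4×-3 + -5×-2 = -2; y[5] = -5×-3 = 15

[-9, 0, 25, -17, -2, 15]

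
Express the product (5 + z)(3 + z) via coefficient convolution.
Ascending coefficients: a = [5, 1], b = [3, 1]. c[0] = 5×3 = 15; c[1] = 5×1 + 1×3 = 8; c[2] = 1×1 = 1. Result coefficients: [15, 8, 1] → 15 + 8z + z^2

15 + 8z + z^2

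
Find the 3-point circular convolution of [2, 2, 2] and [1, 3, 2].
Use y[k] = Σ_j u[j]·v[(k-j) mod 3]. y[0] = 2×1 + 2×2 + 2×3 = 12; y[1] = 2×3 + 2×1 + 2×2 = 12; y[2] = 2×2 + 2×3 + 2×1 = 12. Result: [12, 12, 12]

[12, 12, 12]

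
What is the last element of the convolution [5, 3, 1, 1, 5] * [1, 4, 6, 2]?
Use y[k] = Σ_i a[i]·b[k-i] at k=7. y[7] = 5×2 = 10

10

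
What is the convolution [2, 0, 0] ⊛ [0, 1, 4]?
y[0] = 2×0 = 0; y[1] = 2×1 + 0×0 = 2; y[2] = 2×4 + 0×1 + 0×0 = 8; y[3] = 0×4 + 0×1 = 0; y[4] = 0×4 = 0

[0, 2, 8, 0, 0]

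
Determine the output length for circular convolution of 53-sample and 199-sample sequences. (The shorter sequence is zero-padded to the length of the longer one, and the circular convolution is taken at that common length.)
Circular convolution (zero-padding the shorter input) has length max(m, n) = max(53, 199) = 199

199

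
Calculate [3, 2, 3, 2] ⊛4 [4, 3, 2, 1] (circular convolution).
Use y[k] = Σ_j f[j]·g[(k-j) mod 4]. y[0] = 3×4 + 2×1 + 3×2 + 2×3 = 26; y[1] = 3×3 + 2×4 + 3×1 + 2×2 = 24; y[2] = 3×2 + 2×3 + 3×4 + 2×1 = 26; y[3] = 3×1 + 2×2 + 3×3 + 2×4 = 24. Result: [26, 24, 26, 24]

[26, 24, 26, 24]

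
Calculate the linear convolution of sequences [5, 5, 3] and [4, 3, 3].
y[0] = 5×4 = 20; y[1] = 5×3 + 5×4 = 35; y[2] = 5×3 + 5×3 + 3×4 = 42; y[3] = 5×3 + 3×3 = 24; y[4] = 3×3 = 9

[20, 35, 42, 24, 9]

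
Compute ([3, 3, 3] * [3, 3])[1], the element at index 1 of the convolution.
Use y[k] = Σ_i a[i]·b[k-i] at k=1. y[1] = 3×3 + 3×3 = 18

18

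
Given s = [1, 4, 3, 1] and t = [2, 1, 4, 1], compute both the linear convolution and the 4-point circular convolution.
Linear: y_lin[0] = 1×2 = 2; y_lin[1] = 1×1 + 4×2 = 9; y_lin[2] = 1×4 + 4×1 + 3×2 = 14; y_lin[3] = 1×1 + 4×4 + 3×1 + 1×2 = 22; y_lin[4] = 4×1 + 3×4 + 1×1 = 17; y_lin[5] = 3×1 + 1×4 = 7; y_lin[6] = 1×1 = 1 → [2, 9, 14, 22, 17, 7, 1]. Circular (length 4): y[0] = 1×2 + 4×1 + 3×4 + 1×1 = 19; y[1] = 1×1 + 4×2 + 3×1 + 1×4 = 16; y[2] = 1×4 + 4×1 + 3×2 + 1×1 = 15; y[3] = 1×1 + 4×4 + 3×1 + 1×2 = 22 → [19, 16, 15, 22]

Linear: [2, 9, 14, 22, 17, 7, 1], Circular: [19, 16, 15, 22]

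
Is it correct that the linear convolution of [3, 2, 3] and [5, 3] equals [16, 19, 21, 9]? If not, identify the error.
Recompute linear convolution of [3, 2, 3] and [5, 3]: y[0] = 3×5 = 15; y[1] = 3×3 + 2×5 = 19; y[2] = 2×3 + 3×5 = 21; y[3] = 3×3 = 9 → [15, 19, 21, 9]. Compare to given [16, 19, 21, 9]: they differ at index 0: given 16, correct 15, so answer: No

No. Error at index 0: given 16, correct 15.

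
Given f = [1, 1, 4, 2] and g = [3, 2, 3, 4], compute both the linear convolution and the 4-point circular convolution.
Linear: y_lin[0] = 1×3 = 3; y_lin[1] = 1×2 + 1×3 = 5; y_lin[2] = 1×3 + 1×2 + 4×3 = 17; y_lin[3] = 1×4 + 1×3 + 4×2 + 2×3 = 21; y_lin[4] = 1×4 + 4×3 + 2×2 = 20; y_lin[5] = 4×4 + 2×3 = 22; y_lin[6] = 2×4 = 8 → [3, 5, 17, 21, 20, 22, 8]. Circular (length 4): y[0] = 1×3 + 1×4 + 4×3 + 2×2 = 23; y[1] = 1×2 + 1×3 + 4×4 + 2×3 = 27; y[2] = 1×3 + 1×2 + 4×3 + 2×4 = 25; y[3] = 1×4 + 1×3 + 4×2 + 2×3 = 21 → [23, 27, 25, 21]

Linear: [3, 5, 17, 21, 20, 22, 8], Circular: [23, 27, 25, 21]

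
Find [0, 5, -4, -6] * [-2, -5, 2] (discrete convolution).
y[0] = 0×-2 = 0; y[1] = 0×-5 + 5×-2 = -10; y[2] = 0×2 + 5×-5 + -4×-2 = -17; y[3] = 5×2 + -4×-5 + -6×-2 = 42; y[4] = -4×2 + -6×-5 = 22; y[5] = -6×2 = -12

[0, -10, -17, 42, 22, -12]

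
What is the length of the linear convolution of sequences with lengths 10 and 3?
Linear/full convolution length: m + n - 1 = 10 + 3 - 1 = 12

12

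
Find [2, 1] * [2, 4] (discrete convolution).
y[0] = 2×2 = 4; y[1] = 2×4 + 1×2 = 10; y[2] = 1×4 = 4

[4, 10, 4]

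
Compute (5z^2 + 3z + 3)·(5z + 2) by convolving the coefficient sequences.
Ascending coefficients: a = [3, 3, 5], b = [2, 5]. c[0] = 3×2 = 6; c[1] = 3×5 + 3×2 = 21; c[2] = 3×5 + 5×2 = 25; c[3] = 5×5 = 25. Result coefficients: [6, 21, 25, 25] → 25z^3 + 25z^2 + 21z + 6

25z^3 + 25z^2 + 21z + 6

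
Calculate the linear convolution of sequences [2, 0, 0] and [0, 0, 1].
y[0] = 2×0 = 0; y[1] = 2×0 + 0×0 = 0; y[2] = 2×1 + 0×0 + 0×0 = 2; y[3] = 0×1 + 0×0 = 0; y[4] = 0×1 = 0

[0, 0, 2, 0, 0]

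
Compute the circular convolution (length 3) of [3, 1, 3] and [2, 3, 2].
Use y[k] = Σ_j u[j]·v[(k-j) mod 3]. y[0] = 3×2 + 1×2 + 3×3 = 17; y[1] = 3×3 + 1×2 + 3×2 = 17; y[2] = 3×2 + 1×3 + 3×2 = 15. Result: [17, 17, 15]

[17, 17, 15]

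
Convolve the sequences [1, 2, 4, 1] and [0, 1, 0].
y[0] = 1×0 = 0; y[1] = 1×1 + 2×0 = 1; y[2] = 1×0 + 2×1 + 4×0 = 2; y[3] = 2×0 + 4×1 + 1×0 = 4; y[4] = 4×0 + 1×1 = 1; y[5] = 1×0 = 0

[0, 1, 2, 4, 1, 0]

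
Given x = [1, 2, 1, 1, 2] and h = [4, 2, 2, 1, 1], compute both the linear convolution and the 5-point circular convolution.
Linear: y_lin[0] = 1×4 = 4; y_lin[1] = 1×2 + 2×4 = 10; y_lin[2] = 1×2 + 2×2 + 1×4 = 10; y_lin[3] = 1×1 + 2×2 + 1×2 + 1×4 = 11; y_lin[4] = 1×1 + 2×1 + 1×2 + 1×2 + 2×4 = 15; y_lin[5] = 2×1 + 1×1 + 1×2 + 2×2 = 9; y_lin[6] = 1×1 + 1×1 + 2×2 = 6; y_lin[7] = 1×1 + 2×1 = 3; y_lin[8] = 2×1 = 2 → [4, 10, 10, 11, 15, 9, 6, 3, 2]. Circular (length 5): y[0] = 1×4 + 2×1 + 1×1 + 1×2 + 2×2 = 13; y[1] = 1×2 + 2×4 + 1×1 + 1×1 + 2×2 = 16; y[2] = 1×2 + 2×2 + 1×4 + 1×1 + 2×1 = 13; y[3] = 1×1 + 2×2 + 1×2 + 1×4 + 2×1 = 13; y[4] = 1×1 + 2×1 + 1×2 + 1×2 + 2×4 = 15 → [13, 16, 13, 13, 15]

Linear: [4, 10, 10, 11, 15, 9, 6, 3, 2], Circular: [13, 16, 13, 13, 15]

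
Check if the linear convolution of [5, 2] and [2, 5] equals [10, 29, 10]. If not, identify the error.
Recompute linear convolution of [5, 2] and [2, 5]: y[0] = 5×2 = 10; y[1] = 5×5 + 2×2 = 29; y[2] = 2×5 = 10 → [10, 29, 10]. Given [10, 29, 10] matches, so answer: Yes

Yes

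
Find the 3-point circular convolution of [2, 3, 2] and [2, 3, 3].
Use y[k] = Σ_j s[j]·t[(k-j) mod 3]. y[0] = 2×2 + 3×3 + 2×3 = 19; y[1] = 2×3 + 3×2 + 2×3 = 18; y[2] = 2×3 + 3×3 + 2×2 = 19. Result: [19, 18, 19]

[19, 18, 19]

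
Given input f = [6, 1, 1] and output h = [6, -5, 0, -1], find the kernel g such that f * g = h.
Output length 4 = len(f) + len(g) - 1 ⇒ len(g) = 2. Solve g forward using g[k] = (h[k] - Σ_{i≥1} f[i]·g[k-i]) / f[0]: g[0] = h[0] / f[0] = 6 / 6 = 1; g[1] = (h[1] - 1×1) / f[0] = (-5 - 1×1) / 6 = -1. So g = [1, -1]. Forward-check [6, 1, 1] * [1, -1]: h[0] = 6×1 = 6; h[1] = 6×-1 + 1×1 = -5; h[2] = 1×-1 + 1×1 = 0; h[3] = 1×-1 = -1 → [6, -5, 0, -1] ✓

[1, -1]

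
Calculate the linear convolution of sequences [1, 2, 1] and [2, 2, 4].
y[0] = 1×2 = 2; y[1] = 1×2 + 2×2 = 6; y[2] = 1×4 + 2×2 + 1×2 = 10; y[3] = 2×4 + 1×2 = 10; y[4] = 1×4 = 4

[2, 6, 10, 10, 4]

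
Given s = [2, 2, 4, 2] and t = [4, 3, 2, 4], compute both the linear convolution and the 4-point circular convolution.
Linear: y_lin[0] = 2×4 = 8; y_lin[1] = 2×3 + 2×4 = 14; y_lin[2] = 2×2 + 2×3 + 4×4 = 26; y_lin[3] = 2×4 + 2×2 + 4×3 + 2×4 = 32; y_lin[4] = 2×4 + 4×2 + 2×3 = 22; y_lin[5] = 4×4 + 2×2 = 20; y_lin[6] = 2×4 = 8 → [8, 14, 26, 32, 22, 20, 8]. Circular (length 4): y[0] = 2×4 + 2×4 + 4×2 + 2×3 = 30; y[1] = 2×3 + 2×4 + 4×4 + 2×2 = 34; y[2] = 2×2 + 2×3 + 4×4 + 2×4 = 34; y[3] = 2×4 + 2×2 + 4×3 + 2×4 = 32 → [30, 34, 34, 32]

Linear: [8, 14, 26, 32, 22, 20, 8], Circular: [30, 34, 34, 32]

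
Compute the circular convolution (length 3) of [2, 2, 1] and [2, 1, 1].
Use y[k] = Σ_j x[j]·h[(k-j) mod 3]. y[0] = 2×2 + 2×1 + 1×1 = 7; y[1] = 2×1 + 2×2 + 1×1 = 7; y[2] = 2×1 + 2×1 + 1×2 = 6. Result: [7, 7, 6]

[7, 7, 6]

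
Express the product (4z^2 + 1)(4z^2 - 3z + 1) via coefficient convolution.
Ascending coefficients: a = [1, 0, 4], b = [1, -3, 4]. c[0] = 1×1 = 1; c[1] = 1×-3 + 0×1 = -3; c[2] = 1×4 + 0×-3 + 4×1 = 8; c[3] = 0×4 + 4×-3 = -12; c[4] = 4×4 = 16. Result coefficients: [1, -3, 8, -12, 16] → 16z^4 - 12z^3 + 8z^2 - 3z + 1

16z^4 - 12z^3 + 8z^2 - 3z + 1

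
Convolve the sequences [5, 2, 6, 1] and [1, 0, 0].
y[0] = 5×1 = 5; y[1] = 5×0 + 2×1 = 2; y[2] = 5×0 + 2×0 + 6×1 = 6; y[3] = 2×0 + 6×0 + 1×1 = 1; y[4] = 6×0 + 1×0 = 0; y[5] = 1×0 = 0

[5, 2, 6, 1, 0, 0]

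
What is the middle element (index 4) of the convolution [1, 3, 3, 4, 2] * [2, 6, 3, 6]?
Use y[k] = Σ_i a[i]·b[k-i] at k=4. y[4] = 3×6 + 3×3 + 4×6 + 2×2 = 55

55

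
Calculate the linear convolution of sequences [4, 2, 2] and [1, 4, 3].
y[0] = 4×1 = 4; y[1] = 4×4 + 2×1 = 18; y[2] = 4×3 + 2×4 + 2×1 = 22; y[3] = 2×3 + 2×4 = 14; y[4] = 2×3 = 6

[4, 18, 22, 14, 6]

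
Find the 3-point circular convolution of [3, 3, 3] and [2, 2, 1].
Use y[k] = Σ_j u[j]·v[(k-j) mod 3]. y[0] = 3×2 + 3×1 + 3×2 = 15; y[1] = 3×2 + 3×2 + 3×1 = 15; y[2] = 3×1 + 3×2 + 3×2 = 15. Result: [15, 15, 15]

[15, 15, 15]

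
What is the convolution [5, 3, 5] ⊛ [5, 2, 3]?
y[0] = 5×5 = 25; y[1] = 5×2 + 3×5 = 25; y[2] = 5×3 + 3×2 + 5×5 = 46; y[3] = 3×3 + 5×2 = 19; y[4] = 5×3 = 15

[25, 25, 46, 19, 15]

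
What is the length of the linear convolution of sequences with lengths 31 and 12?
Linear/full convolution length: m + n - 1 = 31 + 12 - 1 = 42

42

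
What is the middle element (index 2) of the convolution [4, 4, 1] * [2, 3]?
Use y[k] = Σ_i a[i]·b[k-i] at k=2. y[2] = 4×3 + 1×2 = 14

14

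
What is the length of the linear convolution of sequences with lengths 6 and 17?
Linear/full convolution length: m + n - 1 = 6 + 17 - 1 = 22

22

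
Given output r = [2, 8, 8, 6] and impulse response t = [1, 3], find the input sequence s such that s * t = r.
Deconvolve r=[2, 8, 8, 6] by t=[1, 3]. Since t[0]=1, solve forward: s[0] = r[0] / 1 = 2; s[1] = (r[1] - 2×3) / 1 = 2; s[2] = (r[2] - 2×3) / 1 = 2. So s = [2, 2, 2]. Check by forward convolution: r[0] = 2×1 = 2; r[1] = 2×3 + 2×1 = 8; r[2] = 2×3 + 2×1 = 8; r[3] = 2×3 = 6

[2, 2, 2]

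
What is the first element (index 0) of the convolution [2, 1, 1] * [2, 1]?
Use y[k] = Σ_i a[i]·b[k-i] at k=0. y[0] = 2×2 = 4

4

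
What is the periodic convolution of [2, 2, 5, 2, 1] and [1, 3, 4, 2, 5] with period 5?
Use y[k] = Σ_j x[j]·h[(k-j) mod 5]. y[0] = 2×1 + 2×5 + 5×2 + 2×4 + 1×3 = 33; y[1] = 2×3 + 2×1 + 5×5 + 2×2 + 1×4 = 41; y[2] = 2×4 + 2×3 + 5×1 + 2×5 + 1×2 = 31; y[3] = 2×2 + 2×4 + 5×3 + 2×1 + 1×5 = 34; y[4] = 2×5 + 2×2 + 5×4 + 2×3 + 1×1 = 41. Result: [33, 41, 31, 34, 41]

[33, 41, 31, 34, 41]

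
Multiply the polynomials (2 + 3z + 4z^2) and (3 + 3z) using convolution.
Ascending coefficients: a = [2, 3, 4], b = [3, 3]. c[0] = 2×3 = 6; c[1] = 2×3 + 3×3 = 15; c[2] = 3×3 + 4×3 = 21; c[3] = 4×3 = 12. Result coefficients: [6, 15, 21, 12] → 6 + 15z + 21z^2 + 12z^3

6 + 15z + 21z^2 + 12z^3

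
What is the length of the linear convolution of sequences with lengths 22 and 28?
Linear/full convolution length: m + n - 1 = 22 + 28 - 1 = 49

49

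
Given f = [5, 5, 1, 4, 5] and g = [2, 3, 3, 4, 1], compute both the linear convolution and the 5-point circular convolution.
Linear: y_lin[0] = 5×2 = 10; y_lin[1] = 5×3 + 5×2 = 25; y_lin[2] = 5×3 + 5×3 + 1×2 = 32; y_lin[3] = 5×4 + 5×3 + 1×3 + 4×2 = 46; y_lin[4] = 5×1 + 5×4 + 1×3 + 4×3 + 5×2 = 50; y_lin[5] = 5×1 + 1×4 + 4×3 + 5×3 = 36; y_lin[6] = 1×1 + 4×4 + 5×3 = 32; y_lin[7] = 4×1 + 5×4 = 24; y_lin[8] = 5×1 = 5 → [10, 25, 32, 46, 50, 36, 32, 24, 5]. Circular (length 5): y[0] = 5×2 + 5×1 + 1×4 + 4×3 + 5×3 = 46; y[1] = 5×3 + 5×2 + 1×1 + 4×4 + 5×3 = 57; y[2] = 5×3 + 5×3 + 1×2 + 4×1 + 5×4 = 56; y[3] = 5×4 + 5×3 + 1×3 + 4×2 + 5×1 = 51; y[4] = 5×1 + 5×4 + 1×3 + 4×3 + 5×2 = 50 → [46, 57, 56, 51, 50]

Linear: [10, 25, 32, 46, 50, 36, 32, 24, 5], Circular: [46, 57, 56, 51, 50]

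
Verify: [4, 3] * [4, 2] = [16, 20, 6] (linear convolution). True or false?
Recompute linear convolution of [4, 3] and [4, 2]: y[0] = 4×4 = 16; y[1] = 4×2 + 3×4 = 20; y[2] = 3×2 = 6 → [16, 20, 6]. Given [16, 20, 6] matches, so answer: Yes

Yes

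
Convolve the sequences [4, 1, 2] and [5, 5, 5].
y[0] = 4×5 = 20; y[1] = 4×5 + 1×5 = 25; y[2] = 4×5 + 1×5 + 2×5 = 35; y[3] = 1×5 + 2×5 = 15; y[4] = 2×5 = 10

[20, 25, 35, 15, 10]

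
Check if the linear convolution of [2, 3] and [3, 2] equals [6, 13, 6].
Recompute linear convolution of [2, 3] and [3, 2]: y[0] = 2×3 = 6; y[1] = 2×2 + 3×3 = 13; y[2] = 3×2 = 6 → [6, 13, 6]. Given [6, 13, 6] matches, so answer: Yes

Yes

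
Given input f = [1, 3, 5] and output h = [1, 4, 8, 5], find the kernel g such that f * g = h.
Output length 4 = len(f) + len(g) - 1 ⇒ len(g) = 2. Solve g forward using g[k] = (h[k] - Σ_{i≥1} f[i]·g[k-i]) / f[0]: g[0] = h[0] / f[0] = 1 / 1 = 1; g[1] = (h[1] - 3×1) / f[0] = (4 - 3×1) / 1 = 1. So g = [1, 1]. Forward-check [1, 3, 5] * [1, 1]: h[0] = 1×1 = 1; h[1] = 1×1 + 3×1 = 4; h[2] = 3×1 + 5×1 = 8; h[3] = 5×1 = 5 → [1, 4, 8, 5] ✓

[1, 1]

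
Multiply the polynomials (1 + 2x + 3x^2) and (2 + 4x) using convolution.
Ascending coefficients: a = [1, 2, 3], b = [2, 4]. c[0] = 1×2 = 2; c[1] = 1×4 + 2×2 = 8; c[2] = 2×4 + 3×2 = 14; c[3] = 3×4 = 12. Result coefficients: [2, 8, 14, 12] → 2 + 8x + 14x^2 + 12x^3

2 + 8x + 14x^2 + 12x^3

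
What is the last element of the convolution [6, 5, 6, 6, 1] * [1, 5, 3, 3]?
Use y[k] = Σ_i a[i]·b[k-i] at k=7. y[7] = 1×3 = 3

3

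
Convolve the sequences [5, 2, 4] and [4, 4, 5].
y[0] = 5×4 = 20; y[1] = 5×4 + 2×4 = 28; y[2] = 5×5 + 2×4 + 4×4 = 49; y[3] = 2×5 + 4×4 = 26; y[4] = 4×5 = 20

[20, 28, 49, 26, 20]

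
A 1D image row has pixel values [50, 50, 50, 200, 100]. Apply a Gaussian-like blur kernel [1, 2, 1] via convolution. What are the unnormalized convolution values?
Convolve image row [50, 50, 50, 200, 100] with kernel [1, 2, 1]: y[0] = 50×1 = 50; y[1] = 50×2 + 50×1 = 150; y[2] = 50×1 + 50×2 + 50×1 = 200; y[3] = 50×1 + 50×2 + 200×1 = 350; y[4] = 50×1 + 200×2 + 100×1 = 550; y[5] = 200×1 + 100×2 = 400; y[6] = 100×1 = 100 → [50, 150, 200, 350, 550, 400, 100]. Normalization factor = sum(kernel) = 4.

[50, 150, 200, 350, 550, 400, 100]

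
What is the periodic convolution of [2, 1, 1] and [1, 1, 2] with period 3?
Use y[k] = Σ_j a[j]·b[(k-j) mod 3]. y[0] = 2×1 + 1×2 + 1×1 = 5; y[1] = 2×1 + 1×1 + 1×2 = 5; y[2] = 2×2 + 1×1 + 1×1 = 6. Result: [5, 5, 6]

[5, 5, 6]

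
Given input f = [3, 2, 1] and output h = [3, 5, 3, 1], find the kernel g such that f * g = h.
Output length 4 = len(f) + len(g) - 1 ⇒ len(g) = 2. Solve g forward using g[k] = (h[k] - Σ_{i≥1} f[i]·g[k-i]) / f[0]: g[0] = h[0] / f[0] = 3 / 3 = 1; g[1] = (h[1] - 2×1) / f[0] = (5 - 2×1) / 3 = 1. So g = [1, 1]. Forward-check [3, 2, 1] * [1, 1]: h[0] = 3×1 = 3; h[1] = 3×1 + 2×1 = 5; h[2] = 2×1 + 1×1 = 3; h[3] = 1×1 = 1 → [3, 5, 3, 1] ✓

[1, 1]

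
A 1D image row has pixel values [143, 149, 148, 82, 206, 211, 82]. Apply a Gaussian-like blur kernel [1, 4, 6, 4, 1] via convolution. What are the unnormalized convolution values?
Convolve image row [143, 149, 148, 82, 206, 211, 82] with kernel [1, 4, 6, 4, 1]: y[0] = 143×1 = 143; y[1] = 143×4 + 149×1 = 721; y[2] = 143×6 + 149×4 + 148×1 = 1602; y[3] = 143×4 + 149×6 + 148×4 + 82×1 = 2140; y[4] = 143×1 + 149×4 + 148×6 + 82×4 + 206×1 = 2161; y[5] = 149×1 + 148×4 + 82×6 + 206×4 + 211×1 = 2268; y[6] = 148×1 + 82×4 + 206×6 + 211×4 + 82×1 = 2638; y[7] = 82×1 + 206×4 + 211×6 + 82×4 = 2500; y[8] = 206×1 + 211×4 + 82×6 = 1542; y[9] = 211×1 + 82×4 = 539; y[10] = 82×1 = 82 → [143, 721, 1602, 2140, 2161, 2268, 2638, 2500, 1542, 539, 82]. Normalization factor = sum(kernel) = 16.

[143, 721, 1602, 2140, 2161, 2268, 2638, 2500, 1542, 539, 82]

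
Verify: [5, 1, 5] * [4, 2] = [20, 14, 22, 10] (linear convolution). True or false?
Recompute linear convolution of [5, 1, 5] and [4, 2]: y[0] = 5×4 = 20; y[1] = 5×2 + 1×4 = 14; y[2] = 1×2 + 5×4 = 22; y[3] = 5×2 = 10 → [20, 14, 22, 10]. Given [20, 14, 22, 10] matches, so answer: Yes

Yes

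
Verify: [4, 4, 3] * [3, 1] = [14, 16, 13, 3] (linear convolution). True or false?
Recompute linear convolution of [4, 4, 3] and [3, 1]: y[0] = 4×3 = 12; y[1] = 4×1 + 4×3 = 16; y[2] = 4×1 + 3×3 = 13; y[3] = 3×1 = 3 → [12, 16, 13, 3]. Compare to given [14, 16, 13, 3]: they differ at index 0: given 14, correct 12, so answer: No

No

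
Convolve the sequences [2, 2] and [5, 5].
y[0] = 2×5 = 10; y[1] = 2×5 + 2×5 = 20; y[2] = 2×5 = 10

[10, 20, 10]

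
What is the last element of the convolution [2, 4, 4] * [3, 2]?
Use y[k] = Σ_i a[i]·b[k-i] at k=3. y[3] = 4×2 = 8

8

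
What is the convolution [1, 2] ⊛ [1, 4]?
y[0] = 1×1 = 1; y[1] = 1×4 + 2×1 = 6; y[2] = 2×4 = 8

[1, 6, 8]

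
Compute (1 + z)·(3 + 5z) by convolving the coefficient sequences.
Ascending coefficients: a = [1, 1], b = [3, 5]. c[0] = 1×3 = 3; c[1] = 1×5 + 1×3 = 8; c[2] = 1×5 = 5. Result coefficients: [3, 8, 5] → 3 + 8z + 5z^2

3 + 8z + 5z^2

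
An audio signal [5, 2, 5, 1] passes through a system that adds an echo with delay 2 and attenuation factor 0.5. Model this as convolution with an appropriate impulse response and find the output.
Direct-path + delayed-attenuated-path model → impulse response h = [1, 0, 0.5] (1 at lag 0, 0.5 at lag 2). Output y[n] = x[n] + 0.5·x[n - 2] (with x[n] = 0 outside 0..3): y[0] = 5 + 0.5×0 = 5; y[1] = 2 + 0.5×0 = 2; y[2] = 5 + 0.5×5 = 7.5; y[3] = 1 + 0.5×2 = 2.0; y[4] = 0 + 0.5×5 = 2.5; y[5] = 0 + 0.5×1 = 0.5. So y = [5, 2, 7.5, 2.0, 2.5, 0.5]

[5, 2, 7.5, 2.0, 2.5, 0.5]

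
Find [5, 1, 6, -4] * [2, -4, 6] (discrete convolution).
y[0] = 5×2 = 10; y[1] = 5×-4 + 1×2 = -18; y[2] = 5×6 + 1×-4 + 6×2 = 38; y[3] = 1×6 + 6×-4 + -4×2 = -26; y[4] = 6×6 + -4×-4 = 52; y[5] = -4×6 = -24

[10, -18, 38, -26, 52, -24]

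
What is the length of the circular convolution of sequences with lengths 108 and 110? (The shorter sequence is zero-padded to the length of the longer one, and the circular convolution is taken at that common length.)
Circular convolution (zero-padding the shorter input) has length max(m, n) = max(108, 110) = 110

110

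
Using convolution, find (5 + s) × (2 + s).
Ascending coefficients: a = [5, 1], b = [2, 1]. c[0] = 5×2 = 10; c[1] = 5×1 + 1×2 = 7; c[2] = 1×1 = 1. Result coefficients: [10, 7, 1] → 10 + 7s + s^2

10 + 7s + s^2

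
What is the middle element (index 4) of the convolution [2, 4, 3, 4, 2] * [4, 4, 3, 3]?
Use y[k] = Σ_i a[i]·b[k-i] at k=4. y[4] = 4×3 + 3×3 + 4×4 + 2×4 = 45

45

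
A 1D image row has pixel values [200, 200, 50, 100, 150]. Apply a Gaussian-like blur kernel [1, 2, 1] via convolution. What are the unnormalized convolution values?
Convolve image row [200, 200, 50, 100, 150] with kernel [1, 2, 1]: y[0] = 200×1 = 200; y[1] = 200×2 + 200×1 = 600; y[2] = 200×1 + 200×2 + 50×1 = 650; y[3] = 200×1 + 50×2 + 100×1 = 400; y[4] = 50×1 + 100×2 + 150×1 = 400; y[5] = 100×1 + 150×2 = 400; y[6] = 150×1 = 150 → [200, 600, 650, 400, 400, 400, 150]. Normalization factor = sum(kernel) = 4.

[200, 600, 650, 400, 400, 400, 150]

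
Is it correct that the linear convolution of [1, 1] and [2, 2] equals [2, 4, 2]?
Recompute linear convolution of [1, 1] and [2, 2]: y[0] = 1×2 = 2; y[1] = 1×2 + 1×2 = 4; y[2] = 1×2 = 2 → [2, 4, 2]. Given [2, 4, 2] matches, so answer: Yes

Yes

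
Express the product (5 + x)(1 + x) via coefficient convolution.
Ascending coefficients: a = [5, 1], b = [1, 1]. c[0] = 5×1 = 5; c[1] = 5×1 + 1×1 = 6; c[2] = 1×1 = 1. Result coefficients: [5, 6, 1] → 5 + 6x + x^2

5 + 6x + x^2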